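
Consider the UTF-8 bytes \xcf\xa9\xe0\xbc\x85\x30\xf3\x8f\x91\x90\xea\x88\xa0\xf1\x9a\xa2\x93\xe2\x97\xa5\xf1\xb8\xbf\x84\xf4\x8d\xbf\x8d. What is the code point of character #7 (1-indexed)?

U+25E5

Offset 0: leading byte 0xCF = 11001111 → 2-byte char #1 = CF A9.
Offset 2: leading byte 0xE0 = 11100000 → 3-byte char #2 = E0 BC 85.
Offset 5: leading byte 0x30 = 00110000 → 1-byte char #3 = 30.
Offset 6: leading byte 0xF3 = 11110011 → 4-byte char #4 = F3 8F 91 90.
Offset 10: leading byte 0xEA = 11101010 → 3-byte char #5 = EA 88 A0.
Offset 13: leading byte 0xF1 = 11110001 → 4-byte char #6 = F1 9A A2 93.
Offset 17: leading byte 0xE2 = 11100010 → 3-byte char #7 = E2 97 A5.
Leading byte 0xE2 = 11100010 matches 1110xxxx → 3-byte sequence.
Byte 1: 0xE2 = 11100010, payload 0010 (4 bits).
Byte 2: 0x97 = 10010111 (10xxxxxx ✓), payload 010111.
Byte 3: 0xA5 = 10100101 (10xxxxxx ✓), payload 100101.
Concatenate: 0010010111100101 = 0x25E5 (16 bits → U+25E5).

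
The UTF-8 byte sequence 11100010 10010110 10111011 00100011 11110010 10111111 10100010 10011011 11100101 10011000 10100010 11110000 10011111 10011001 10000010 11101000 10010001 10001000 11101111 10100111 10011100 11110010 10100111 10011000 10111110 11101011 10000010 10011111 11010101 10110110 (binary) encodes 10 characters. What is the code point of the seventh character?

U+F9DC

Offset 0: leading byte 0xE2 = 11100010 → 3-byte char #1 = E2 96 BB.
Offset 3: leading byte 0x23 = 00100011 → 1-byte char #2 = 23.
Offset 4: leading byte 0xF2 = 11110010 → 4-byte char #3 = F2 BF A2 9B.
Offset 8: leading byte 0xE5 = 11100101 → 3-byte char #4 = E5 98 A2.
Offset 11: leading byte 0xF0 = 11110000 → 4-byte char #5 = F0 9F 99 82.
Offset 15: leading byte 0xE8 = 11101000 → 3-byte char #6 = E8 91 88.
Offset 18: leading byte 0xEF = 11101111 → 3-byte char #7 = EF A7 9C.
Leading byte 0xEF = 11101111 matches 1110xxxx → 3-byte sequence.
Byte 1: 0xEF = 11101111, payload 1111 (4 bits).
Byte 2: 0xA7 = 10100111 (10xxxxxx ✓), payload 100111.
Byte 3: 0x9C = 10011100 (10xxxxxx ✓), payload 011100.
Concatenate: 1111100111011100 = 0xF9DC (16 bits → U+F9DC).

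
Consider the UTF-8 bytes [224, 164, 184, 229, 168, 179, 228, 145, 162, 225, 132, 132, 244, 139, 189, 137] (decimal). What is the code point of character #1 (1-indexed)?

U+0938

Offset 0: leading byte 0xE0 = 11100000 → 3-byte char #1 = E0 A4 B8.
Leading byte 0xE0 = 11100000 matches 1110xxxx → 3-byte sequence.
Byte 1: 0xE0 = 11100000, payload 0000 (4 bits).
Byte 2: 0xA4 = 10100100 (10xxxxxx ✓), payload 100100.
Byte 3: 0xB8 = 10111000 (10xxxxxx ✓), payload 111000.
Concatenate: 0000100100111000 = 0x938 (16 bits → U+0938).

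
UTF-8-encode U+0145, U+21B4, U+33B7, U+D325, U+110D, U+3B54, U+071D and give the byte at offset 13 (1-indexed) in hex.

1-indexed offset 13 is 0-indexed offset 12.
U+0145 → 2-byte form C5 85 at offsets 0–1.
U+21B4 → 3-byte form E2 86 B4 at offsets 2–4.
U+33B7 → 3-byte form E3 8E B7 at offsets 5–7.
U+D325 → 3-byte form ED 8C A5 at offsets 8–10.
U+110D → 3-byte form E1 84 8D at offsets 11–13.
Offset 12 falls in char 5's range; it's byte 2 of E1 84 8D = 0x84.

0x84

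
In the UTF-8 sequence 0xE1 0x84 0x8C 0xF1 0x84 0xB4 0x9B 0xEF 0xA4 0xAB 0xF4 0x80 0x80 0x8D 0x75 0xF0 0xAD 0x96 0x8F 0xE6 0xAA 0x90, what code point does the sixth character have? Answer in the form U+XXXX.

U+2D58F

Offset 0: leading byte 0xE1 = 11100001 → 3-byte char #1 = E1 84 8C.
Offset 3: leading byte 0xF1 = 11110001 → 4-byte char #2 = F1 84 B4 9B.
Offset 7: leading byte 0xEF = 11101111 → 3-byte char #3 = EF A4 AB.
Offset 10: leading byte 0xF4 = 11110100 → 4-byte char #4 = F4 80 80 8D.
Offset 14: leading byte 0x75 = 01110101 → 1-byte char #5 = 75.
Offset 15: leading byte 0xF0 = 11110000 → 4-byte char #6 = F0 AD 96 8F.
Leading byte 0xF0 = 11110000 matches 11110xxx → 4-byte sequence.
Byte 1: 0xF0 = 11110000, payload 000 (3 bits).
Byte 2: 0xAD = 10101101 (10xxxxxx ✓), payload 101101.
Byte 3: 0x96 = 10010110 (10xxxxxx ✓), payload 010110.
Byte 4: 0x8F = 10001111 (10xxxxxx ✓), payload 001111.
Concatenate: 000101101010110001111 = 0x2D58F (21 bits → U+2D58F).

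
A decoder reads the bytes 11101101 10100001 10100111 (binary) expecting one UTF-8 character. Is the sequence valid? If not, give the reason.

Structurally a 3-byte sequence; payload = 0xD867.
But 0xD867 is in U+D800–U+DFFF, the surrogate range. Surrogates are not Unicode scalar values and are forbidden in UTF-8.

invalid (encodes a surrogate (U+D800–U+DFFF))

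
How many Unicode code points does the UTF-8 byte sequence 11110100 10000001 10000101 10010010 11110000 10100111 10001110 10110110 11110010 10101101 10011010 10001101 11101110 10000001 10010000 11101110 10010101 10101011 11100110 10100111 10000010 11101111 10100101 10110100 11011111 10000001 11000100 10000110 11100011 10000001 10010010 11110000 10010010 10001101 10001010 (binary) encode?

11

Byte at offset 0: 0xF4 = 11110100 → 4-byte char (#1). Advance 4.
Byte at offset 4: 0xF0 = 11110000 → 4-byte char (#2). Advance 4.
Byte at offset 8: 0xF2 = 11110010 → 4-byte char (#3). Advance 4.
Byte at offset 12: 0xEE = 11101110 → 3-byte char (#4). Advance 3.
Byte at offset 15: 0xEE = 11101110 → 3-byte char (#5). Advance 3.
Byte at offset 18: 0xE6 = 11100110 → 3-byte char (#6). Advance 3.
Byte at offset 21: 0xEF = 11101111 → 3-byte char (#7). Advance 3.
Byte at offset 24: 0xDF = 11011111 → 2-byte char (#8). Advance 2.
Byte at offset 26: 0xC4 = 11000100 → 2-byte char (#9). Advance 2.
Byte at offset 28: 0xE3 = 11100011 → 3-byte char (#10). Advance 3.
Byte at offset 31: 0xF0 = 11110000 → 4-byte char (#11). Advance 4.
Reached end at offset 35 after 11 code points.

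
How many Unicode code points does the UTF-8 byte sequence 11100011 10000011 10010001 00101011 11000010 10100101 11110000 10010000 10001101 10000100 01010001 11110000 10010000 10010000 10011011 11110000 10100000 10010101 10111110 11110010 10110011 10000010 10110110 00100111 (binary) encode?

Byte at offset 0: 0xE3 = 11100011 → 3-byte char (#1). Advance 3.
Byte at offset 3: 0x2B = 00101011 → 1-byte char (#2). Advance 1.
Byte at offset 4: 0xC2 = 11000010 → 2-byte char (#3). Advance 2.
Byte at offset 6: 0xF0 = 11110000 → 4-byte char (#4). Advance 4.
Byte at offset 10: 0x51 = 01010001 → 1-byte char (#5). Advance 1.
Byte at offset 11: 0xF0 = 11110000 → 4-byte char (#6). Advance 4.
Byte at offset 15: 0xF0 = 11110000 → 4-byte char (#7). Advance 4.
Byte at offset 19: 0xF2 = 11110010 → 4-byte char (#8). Advance 4.
Byte at offset 23: 0x27 = 00100111 → 1-byte char (#9). Advance 1.
Reached end at offset 24 after 9 code points.

9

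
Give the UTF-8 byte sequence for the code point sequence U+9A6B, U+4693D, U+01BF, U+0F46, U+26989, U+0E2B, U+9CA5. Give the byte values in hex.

E9 A9 AB F1 86 A4 BD C6 BF E0 BD 86 F0 A6 A6 89 E0 B8 AB E9 B2 A5

U+9A6B: 3-byte form → E9 A9 AB.
U+4693D: 4-byte form → F1 86 A4 BD.
U+01BF: 2-byte form → C6 BF.
U+0F46: 3-byte form → E0 BD 86.
U+26989: 4-byte form → F0 A6 A6 89.
U+0E2B: 3-byte form → E0 B8 AB.
U+9CA5: 3-byte form → E9 B2 A5.
Concatenated (22 bytes): E9 A9 AB F1 86 A4 BD C6 BF E0 BD 86 F0 A6 A6 89 E0 B8 AB E9 B2 A5.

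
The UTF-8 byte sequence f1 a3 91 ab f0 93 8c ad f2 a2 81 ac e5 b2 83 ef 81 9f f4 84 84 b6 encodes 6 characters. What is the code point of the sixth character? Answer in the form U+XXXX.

U+104136

Offset 0: leading byte 0xF1 = 11110001 → 4-byte char #1 = F1 A3 91 AB.
Offset 4: leading byte 0xF0 = 11110000 → 4-byte char #2 = F0 93 8C AD.
Offset 8: leading byte 0xF2 = 11110010 → 4-byte char #3 = F2 A2 81 AC.
Offset 12: leading byte 0xE5 = 11100101 → 3-byte char #4 = E5 B2 83.
Offset 15: leading byte 0xEF = 11101111 → 3-byte char #5 = EF 81 9F.
Offset 18: leading byte 0xF4 = 11110100 → 4-byte char #6 = F4 84 84 B6.
Leading byte 0xF4 = 11110100 matches 11110xxx → 4-byte sequence.
Byte 1: 0xF4 = 11110100, payload 100 (3 bits).
Byte 2: 0x84 = 10000100 (10xxxxxx ✓), payload 000100.
Byte 3: 0x84 = 10000100 (10xxxxxx ✓), payload 000100.
Byte 4: 0xB6 = 10110110 (10xxxxxx ✓), payload 110110.
Concatenate: 100000100000100110110 = 0x104136 (21 bits → U+104136).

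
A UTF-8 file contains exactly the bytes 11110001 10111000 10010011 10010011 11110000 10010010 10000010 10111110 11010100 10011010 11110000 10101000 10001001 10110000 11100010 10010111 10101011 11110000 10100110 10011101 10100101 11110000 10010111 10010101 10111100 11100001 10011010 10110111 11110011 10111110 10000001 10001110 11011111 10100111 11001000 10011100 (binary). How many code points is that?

Byte at offset 0: 0xF1 = 11110001 → 4-byte char (#1). Advance 4.
Byte at offset 4: 0xF0 = 11110000 → 4-byte char (#2). Advance 4.
Byte at offset 8: 0xD4 = 11010100 → 2-byte char (#3). Advance 2.
Byte at offset 10: 0xF0 = 11110000 → 4-byte char (#4). Advance 4.
Byte at offset 14: 0xE2 = 11100010 → 3-byte char (#5). Advance 3.
Byte at offset 17: 0xF0 = 11110000 → 4-byte char (#6). Advance 4.
Byte at offset 21: 0xF0 = 11110000 → 4-byte char (#7). Advance 4.
Byte at offset 25: 0xE1 = 11100001 → 3-byte char (#8). Advance 3.
Byte at offset 28: 0xF3 = 11110011 → 4-byte char (#9). Advance 4.
Byte at offset 32: 0xDF = 11011111 → 2-byte char (#10). Advance 2.
Byte at offset 34: 0xC8 = 11001000 → 2-byte char (#11). Advance 2.
Reached end at offset 36 after 11 code points.

11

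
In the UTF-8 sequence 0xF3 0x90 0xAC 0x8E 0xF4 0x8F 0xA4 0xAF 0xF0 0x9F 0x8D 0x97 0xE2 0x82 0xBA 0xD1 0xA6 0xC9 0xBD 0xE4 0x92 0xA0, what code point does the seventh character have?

Offset 0: leading byte 0xF3 = 11110011 → 4-byte char #1 = F3 90 AC 8E.
Offset 4: leading byte 0xF4 = 11110100 → 4-byte char #2 = F4 8F A4 AF.
Offset 8: leading byte 0xF0 = 11110000 → 4-byte char #3 = F0 9F 8D 97.
Offset 12: leading byte 0xE2 = 11100010 → 3-byte char #4 = E2 82 BA.
Offset 15: leading byte 0xD1 = 11010001 → 2-byte char #5 = D1 A6.
Offset 17: leading byte 0xC9 = 11001001 → 2-byte char #6 = C9 BD.
Offset 19: leading byte 0xE4 = 11100100 → 3-byte char #7 = E4 92 A0.
Leading byte 0xE4 = 11100100 matches 1110xxxx → 3-byte sequence.
Byte 1: 0xE4 = 11100100, payload 0100 (4 bits).
Byte 2: 0x92 = 10010010 (10xxxxxx ✓), payload 010010.
Byte 3: 0xA0 = 10100000 (10xxxxxx ✓), payload 100000.
Concatenate: 0100010010100000 = 0x44A0 (16 bits → U+44A0).

U+44A0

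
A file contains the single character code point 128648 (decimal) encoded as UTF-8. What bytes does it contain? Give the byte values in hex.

F0 9F 9A 88

U+1F688 = 0x1F688 = 128648 decimal. In range U+10000–U+10FFFF → 4-byte form: 11110xxx 10xxxxxx 10xxxxxx 10xxxxxx.
Binary (21 bits): 000011111011010001000.
Split 3+6+6+6: 000 | 011111 | 011010 | 001000.
Byte 1: 11110000 = 0xF0.
Byte 2: 10011111 = 0x9F.
Byte 3: 10011010 = 0x9A.
Byte 4: 10001000 = 0x88.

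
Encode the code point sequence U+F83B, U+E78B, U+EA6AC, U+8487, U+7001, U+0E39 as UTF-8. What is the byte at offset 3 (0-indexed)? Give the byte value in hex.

0xEE

U+F83B → 3-byte form EF A0 BB at offsets 0–2.
U+E78B → 3-byte form EE 9E 8B at offsets 3–5.
Offset 3 falls in char 2's range; it's byte 1 of EE 9E 8B = 0xEE.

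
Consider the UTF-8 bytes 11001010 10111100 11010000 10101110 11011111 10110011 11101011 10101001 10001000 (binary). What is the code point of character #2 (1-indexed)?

Offset 0: leading byte 0xCA = 11001010 → 2-byte char #1 = CA BC.
Offset 2: leading byte 0xD0 = 11010000 → 2-byte char #2 = D0 AE.
Leading byte 0xD0 = 11010000 matches 110xxxxx → 2-byte sequence.
Byte 1: 0xD0 = 11010000, payload 10000 (5 bits).
Byte 2: 0xAE = 10101110 (10xxxxxx ✓), payload 101110.
Concatenate: 10000101110 = 0x42E (11 bits → U+042E).

U+042E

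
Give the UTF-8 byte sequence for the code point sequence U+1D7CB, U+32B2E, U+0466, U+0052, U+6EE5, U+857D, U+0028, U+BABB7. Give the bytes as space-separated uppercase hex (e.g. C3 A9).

F0 9D 9F 8B F0 B2 AC AE D1 A6 52 E6 BB A5 E8 95 BD 28 F2 BA AE B7

U+1D7CB: 4-byte form → F0 9D 9F 8B.
U+32B2E: 4-byte form → F0 B2 AC AE.
U+0466: 2-byte form → D1 A6.
U+0052: 1-byte form → 52.
U+6EE5: 3-byte form → E6 BB A5.
U+857D: 3-byte form → E8 95 BD.
U+0028: 1-byte form → 28.
U+BABB7: 4-byte form → F2 BA AE B7.
Concatenated (22 bytes): F0 9D 9F 8B F0 B2 AC AE D1 A6 52 E6 BB A5 E8 95 BD 28 F2 BA AE B7.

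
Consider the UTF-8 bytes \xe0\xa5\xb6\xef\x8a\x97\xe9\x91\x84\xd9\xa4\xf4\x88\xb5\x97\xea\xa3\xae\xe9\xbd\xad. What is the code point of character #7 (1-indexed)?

Offset 0: leading byte 0xE0 = 11100000 → 3-byte char #1 = E0 A5 B6.
Offset 3: leading byte 0xEF = 11101111 → 3-byte char #2 = EF 8A 97.
Offset 6: leading byte 0xE9 = 11101001 → 3-byte char #3 = E9 91 84.
Offset 9: leading byte 0xD9 = 11011001 → 2-byte char #4 = D9 A4.
Offset 11: leading byte 0xF4 = 11110100 → 4-byte char #5 = F4 88 B5 97.
Offset 15: leading byte 0xEA = 11101010 → 3-byte char #6 = EA A3 AE.
Offset 18: leading byte 0xE9 = 11101001 → 3-byte char #7 = E9 BD AD.
Leading byte 0xE9 = 11101001 matches 1110xxxx → 3-byte sequence.
Byte 1: 0xE9 = 11101001, payload 1001 (4 bits).
Byte 2: 0xBD = 10111101 (10xxxxxx ✓), payload 111101.
Byte 3: 0xAD = 10101101 (10xxxxxx ✓), payload 101101.
Concatenate: 1001111101101101 = 0x9F6D (16 bits → U+9F6D).

U+9F6D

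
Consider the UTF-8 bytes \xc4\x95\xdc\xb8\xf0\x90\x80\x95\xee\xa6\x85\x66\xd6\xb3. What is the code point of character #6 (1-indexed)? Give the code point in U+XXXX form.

Offset 0: leading byte 0xC4 = 11000100 → 2-byte char #1 = C4 95.
Offset 2: leading byte 0xDC = 11011100 → 2-byte char #2 = DC B8.
Offset 4: leading byte 0xF0 = 11110000 → 4-byte char #3 = F0 90 80 95.
Offset 8: leading byte 0xEE = 11101110 → 3-byte char #4 = EE A6 85.
Offset 11: leading byte 0x66 = 01100110 → 1-byte char #5 = 66.
Offset 12: leading byte 0xD6 = 11010110 → 2-byte char #6 = D6 B3.
Leading byte 0xD6 = 11010110 matches 110xxxxx → 2-byte sequence.
Byte 1: 0xD6 = 11010110, payload 10110 (5 bits).
Byte 2: 0xB3 = 10110011 (10xxxxxx ✓), payload 110011.
Concatenate: 10110110011 = 0x5B3 (11 bits → U+05B3).

U+05B3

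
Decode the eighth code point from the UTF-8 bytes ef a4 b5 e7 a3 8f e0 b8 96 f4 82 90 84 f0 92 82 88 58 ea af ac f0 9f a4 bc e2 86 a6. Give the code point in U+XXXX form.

Offset 0: leading byte 0xEF = 11101111 → 3-byte char #1 = EF A4 B5.
Offset 3: leading byte 0xE7 = 11100111 → 3-byte char #2 = E7 A3 8F.
Offset 6: leading byte 0xE0 = 11100000 → 3-byte char #3 = E0 B8 96.
Offset 9: leading byte 0xF4 = 11110100 → 4-byte char #4 = F4 82 90 84.
Offset 13: leading byte 0xF0 = 11110000 → 4-byte char #5 = F0 92 82 88.
Offset 17: leading byte 0x58 = 01011000 → 1-byte char #6 = 58.
Offset 18: leading byte 0xEA = 11101010 → 3-byte char #7 = EA AF AC.
Offset 21: leading byte 0xF0 = 11110000 → 4-byte char #8 = F0 9F A4 BC.
Leading byte 0xF0 = 11110000 matches 11110xxx → 4-byte sequence.
Byte 1: 0xF0 = 11110000, payload 000 (3 bits).
Byte 2: 0x9F = 10011111 (10xxxxxx ✓), payload 011111.
Byte 3: 0xA4 = 10100100 (10xxxxxx ✓), payload 100100.
Byte 4: 0xBC = 10111100 (10xxxxxx ✓), payload 111100.
Concatenate: 000011111100100111100 = 0x1F93C (21 bits → U+1F93C).

U+1F93C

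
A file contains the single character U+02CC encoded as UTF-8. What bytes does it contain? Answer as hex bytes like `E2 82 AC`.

U+02CC = 0x2CC = 716 decimal. In range U+0080–U+07FF → 2-byte form: 110xxxxx 10xxxxxx.
Binary (11 bits): 01011001100.
Split 5+6: 01011 | 001100.
Byte 1: 11001011 = 0xCB.
Byte 2: 10001100 = 0x8C.

CB 8C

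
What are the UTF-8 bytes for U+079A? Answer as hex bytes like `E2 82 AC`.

U+079A = 0x79A = 1946 decimal. In range U+0080–U+07FF → 2-byte form: 110xxxxx 10xxxxxx.
Binary (11 bits): 11110011010.
Split 5+6: 11110 | 011010.
Byte 1: 11011110 = 0xDE.
Byte 2: 10011010 = 0x9A.

DE 9A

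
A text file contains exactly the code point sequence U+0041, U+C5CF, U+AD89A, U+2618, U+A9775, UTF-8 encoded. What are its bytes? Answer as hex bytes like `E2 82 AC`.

41 EC 97 8F F2 AD A2 9A E2 98 98 F2 A9 9D B5

U+0041: 1-byte form → 41.
U+C5CF: 3-byte form → EC 97 8F.
U+AD89A: 4-byte form → F2 AD A2 9A.
U+2618: 3-byte form → E2 98 98.
U+A9775: 4-byte form → F2 A9 9D B5.
Concatenated (15 bytes): 41 EC 97 8F F2 AD A2 9A E2 98 98 F2 A9 9D B5.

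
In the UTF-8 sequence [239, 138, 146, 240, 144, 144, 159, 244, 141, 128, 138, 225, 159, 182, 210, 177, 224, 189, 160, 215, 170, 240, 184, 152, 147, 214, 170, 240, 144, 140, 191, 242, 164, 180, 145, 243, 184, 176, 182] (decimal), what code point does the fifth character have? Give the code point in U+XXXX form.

U+04B1

Offset 0: leading byte 0xEF = 11101111 → 3-byte char #1 = EF 8A 92.
Offset 3: leading byte 0xF0 = 11110000 → 4-byte char #2 = F0 90 90 9F.
Offset 7: leading byte 0xF4 = 11110100 → 4-byte char #3 = F4 8D 80 8A.
Offset 11: leading byte 0xE1 = 11100001 → 3-byte char #4 = E1 9F B6.
Offset 14: leading byte 0xD2 = 11010010 → 2-byte char #5 = D2 B1.
Leading byte 0xD2 = 11010010 matches 110xxxxx → 2-byte sequence.
Byte 1: 0xD2 = 11010010, payload 10010 (5 bits).
Byte 2: 0xB1 = 10110001 (10xxxxxx ✓), payload 110001.
Concatenate: 10010110001 = 0x4B1 (11 bits → U+04B1).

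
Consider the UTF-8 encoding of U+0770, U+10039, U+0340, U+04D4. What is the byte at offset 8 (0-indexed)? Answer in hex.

0xD3

U+0770 → 2-byte form DD B0 at offsets 0–1.
U+10039 → 4-byte form F0 90 80 B9 at offsets 2–5.
U+0340 → 2-byte form CD 80 at offsets 6–7.
U+04D4 → 2-byte form D3 94 at offsets 8–9.
Offset 8 falls in char 4's range; it's byte 1 of D3 94 = 0xD3.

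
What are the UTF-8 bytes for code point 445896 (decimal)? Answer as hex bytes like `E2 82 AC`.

U+6CDC8 = 0x6CDC8 = 445896 decimal. In range U+10000–U+10FFFF → 4-byte form: 11110xxx 10xxxxxx 10xxxxxx 10xxxxxx.
Binary (21 bits): 001101100110111001000.
Split 3+6+6+6: 001 | 101100 | 110111 | 001000.
Byte 1: 11110001 = 0xF1.
Byte 2: 10101100 = 0xAC.
Byte 3: 10110111 = 0xB7.
Byte 4: 10001000 = 0x88.

F1 AC B7 88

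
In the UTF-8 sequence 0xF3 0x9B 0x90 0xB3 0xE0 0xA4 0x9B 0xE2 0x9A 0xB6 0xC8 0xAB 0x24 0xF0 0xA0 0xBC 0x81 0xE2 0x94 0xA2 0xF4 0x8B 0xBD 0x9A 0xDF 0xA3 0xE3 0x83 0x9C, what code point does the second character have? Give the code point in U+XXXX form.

U+091B

Offset 0: leading byte 0xF3 = 11110011 → 4-byte char #1 = F3 9B 90 B3.
Offset 4: leading byte 0xE0 = 11100000 → 3-byte char #2 = E0 A4 9B.
Leading byte 0xE0 = 11100000 matches 1110xxxx → 3-byte sequence.
Byte 1: 0xE0 = 11100000, payload 0000 (4 bits).
Byte 2: 0xA4 = 10100100 (10xxxxxx ✓), payload 100100.
Byte 3: 0x9B = 10011011 (10xxxxxx ✓), payload 011011.
Concatenate: 0000100100011011 = 0x91B (16 bits → U+091B).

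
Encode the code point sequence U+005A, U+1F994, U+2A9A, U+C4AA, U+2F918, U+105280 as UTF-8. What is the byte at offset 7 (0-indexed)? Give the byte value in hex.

U+005A → 1-byte form 5A at offsets 0–0.
U+1F994 → 4-byte form F0 9F A6 94 at offsets 1–4.
U+2A9A → 3-byte form E2 AA 9A at offsets 5–7.
Offset 7 falls in char 3's range; it's byte 3 of E2 AA 9A = 0x9A.

0x9A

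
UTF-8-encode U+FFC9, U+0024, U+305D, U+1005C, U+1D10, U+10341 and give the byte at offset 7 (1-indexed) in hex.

1-indexed offset 7 is 0-indexed offset 6.
U+FFC9 → 3-byte form EF BF 89 at offsets 0–2.
U+0024 → 1-byte form 24 at offsets 3–3.
U+305D → 3-byte form E3 81 9D at offsets 4–6.
Offset 6 falls in char 3's range; it's byte 3 of E3 81 9D = 0x9D.

0x9D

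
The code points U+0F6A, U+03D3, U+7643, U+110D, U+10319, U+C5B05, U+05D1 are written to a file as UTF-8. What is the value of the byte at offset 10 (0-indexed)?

0x8D

U+0F6A → 3-byte form E0 BD AA at offsets 0–2.
U+03D3 → 2-byte form CF 93 at offsets 3–4.
U+7643 → 3-byte form E7 99 83 at offsets 5–7.
U+110D → 3-byte form E1 84 8D at offsets 8–10.
Offset 10 falls in char 4's range; it's byte 3 of E1 84 8D = 0x8D.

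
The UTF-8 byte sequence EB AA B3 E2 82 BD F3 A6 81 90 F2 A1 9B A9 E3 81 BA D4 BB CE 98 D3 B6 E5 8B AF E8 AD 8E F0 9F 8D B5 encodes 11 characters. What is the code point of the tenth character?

Offset 0: leading byte 0xEB = 11101011 → 3-byte char #1 = EB AA B3.
Offset 3: leading byte 0xE2 = 11100010 → 3-byte char #2 = E2 82 BD.
Offset 6: leading byte 0xF3 = 11110011 → 4-byte char #3 = F3 A6 81 90.
Offset 10: leading byte 0xF2 = 11110010 → 4-byte char #4 = F2 A1 9B A9.
Offset 14: leading byte 0xE3 = 11100011 → 3-byte char #5 = E3 81 BA.
Offset 17: leading byte 0xD4 = 11010100 → 2-byte char #6 = D4 BB.
Offset 19: leading byte 0xCE = 11001110 → 2-byte char #7 = CE 98.
Offset 21: leading byte 0xD3 = 11010011 → 2-byte char #8 = D3 B6.
Offset 23: leading byte 0xE5 = 11100101 → 3-byte char #9 = E5 8B AF.
Offset 26: leading byte 0xE8 = 11101000 → 3-byte char #10 = E8 AD 8E.
Leading byte 0xE8 = 11101000 matches 1110xxxx → 3-byte sequence.
Byte 1: 0xE8 = 11101000, payload 1000 (4 bits).
Byte 2: 0xAD = 10101101 (10xxxxxx ✓), payload 101101.
Byte 3: 0x8E = 10001110 (10xxxxxx ✓), payload 001110.
Concatenate: 1000101101001110 = 0x8B4E (16 bits → U+8B4E).

U+8B4E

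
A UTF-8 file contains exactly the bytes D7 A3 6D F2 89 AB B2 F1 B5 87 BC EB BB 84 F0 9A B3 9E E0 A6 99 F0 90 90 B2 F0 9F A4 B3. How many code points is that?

Byte at offset 0: 0xD7 = 11010111 → 2-byte char (#1). Advance 2.
Byte at offset 2: 0x6D = 01101101 → 1-byte char (#2). Advance 1.
Byte at offset 3: 0xF2 = 11110010 → 4-byte char (#3). Advance 4.
Byte at offset 7: 0xF1 = 11110001 → 4-byte char (#4). Advance 4.
Byte at offset 11: 0xEB = 11101011 → 3-byte char (#5). Advance 3.
Byte at offset 14: 0xF0 = 11110000 → 4-byte char (#6). Advance 4.
Byte at offset 18: 0xE0 = 11100000 → 3-byte char (#7). Advance 3.
Byte at offset 21: 0xF0 = 11110000 → 4-byte char (#8). Advance 4.
Byte at offset 25: 0xF0 = 11110000 → 4-byte char (#9). Advance 4.
Reached end at offset 29 after 9 code points.

9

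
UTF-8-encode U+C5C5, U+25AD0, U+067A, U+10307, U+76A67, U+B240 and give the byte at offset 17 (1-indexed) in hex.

0xA7

1-indexed offset 17 is 0-indexed offset 16.
U+C5C5 → 3-byte form EC 97 85 at offsets 0–2.
U+25AD0 → 4-byte form F0 A5 AB 90 at offsets 3–6.
U+067A → 2-byte form D9 BA at offsets 7–8.
U+10307 → 4-byte form F0 90 8C 87 at offsets 9–12.
U+76A67 → 4-byte form F1 B6 A9 A7 at offsets 13–16.
Offset 16 falls in char 5's range; it's byte 4 of F1 B6 A9 A7 = 0xA7.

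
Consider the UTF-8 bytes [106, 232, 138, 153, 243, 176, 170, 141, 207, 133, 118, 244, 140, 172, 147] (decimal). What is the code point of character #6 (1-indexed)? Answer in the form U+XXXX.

U+10CB13

Offset 0: leading byte 0x6A = 01101010 → 1-byte char #1 = 6A.
Offset 1: leading byte 0xE8 = 11101000 → 3-byte char #2 = E8 8A 99.
Offset 4: leading byte 0xF3 = 11110011 → 4-byte char #3 = F3 B0 AA 8D.
Offset 8: leading byte 0xCF = 11001111 → 2-byte char #4 = CF 85.
Offset 10: leading byte 0x76 = 01110110 → 1-byte char #5 = 76.
Offset 11: leading byte 0xF4 = 11110100 → 4-byte char #6 = F4 8C AC 93.
Leading byte 0xF4 = 11110100 matches 11110xxx → 4-byte sequence.
Byte 1: 0xF4 = 11110100, payload 100 (3 bits).
Byte 2: 0x8C = 10001100 (10xxxxxx ✓), payload 001100.
Byte 3: 0xAC = 10101100 (10xxxxxx ✓), payload 101100.
Byte 4: 0x93 = 10010011 (10xxxxxx ✓), payload 010011.
Concatenate: 100001100101100010011 = 0x10CB13 (21 bits → U+10CB13).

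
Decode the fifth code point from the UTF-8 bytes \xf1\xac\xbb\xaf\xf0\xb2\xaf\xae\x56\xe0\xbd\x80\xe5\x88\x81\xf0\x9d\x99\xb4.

Offset 0: leading byte 0xF1 = 11110001 → 4-byte char #1 = F1 AC BB AF.
Offset 4: leading byte 0xF0 = 11110000 → 4-byte char #2 = F0 B2 AF AE.
Offset 8: leading byte 0x56 = 01010110 → 1-byte char #3 = 56.
Offset 9: leading byte 0xE0 = 11100000 → 3-byte char #4 = E0 BD 80.
Offset 12: leading byte 0xE5 = 11100101 → 3-byte char #5 = E5 88 81.
Leading byte 0xE5 = 11100101 matches 1110xxxx → 3-byte sequence.
Byte 1: 0xE5 = 11100101, payload 0101 (4 bits).
Byte 2: 0x88 = 10001000 (10xxxxxx ✓), payload 001000.
Byte 3: 0x81 = 10000001 (10xxxxxx ✓), payload 000001.
Concatenate: 0101001000000001 = 0x5201 (16 bits → U+5201).

U+5201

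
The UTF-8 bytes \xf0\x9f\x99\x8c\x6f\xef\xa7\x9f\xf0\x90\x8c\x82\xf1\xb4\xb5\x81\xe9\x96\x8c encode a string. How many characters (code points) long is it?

Byte at offset 0: 0xF0 = 11110000 → 4-byte char (#1). Advance 4.
Byte at offset 4: 0x6F = 01101111 → 1-byte char (#2). Advance 1.
Byte at offset 5: 0xEF = 11101111 → 3-byte char (#3). Advance 3.
Byte at offset 8: 0xF0 = 11110000 → 4-byte char (#4). Advance 4.
Byte at offset 12: 0xF1 = 11110001 → 4-byte char (#5). Advance 4.
Byte at offset 16: 0xE9 = 11101001 → 3-byte char (#6). Advance 3.
Reached end at offset 19 after 6 code points.

6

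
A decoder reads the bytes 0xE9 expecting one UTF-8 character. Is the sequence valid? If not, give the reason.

invalid (sequence truncated)

Leading byte 0xE9 = 11101001 → 3-byte form, but only 1 byte is present.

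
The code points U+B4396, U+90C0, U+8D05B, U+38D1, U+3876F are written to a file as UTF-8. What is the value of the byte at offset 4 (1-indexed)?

1-indexed offset 4 is 0-indexed offset 3.
U+B4396 → 4-byte form F2 B4 8E 96 at offsets 0–3.
Offset 3 falls in char 1's range; it's byte 4 of F2 B4 8E 96 = 0x96.

0x96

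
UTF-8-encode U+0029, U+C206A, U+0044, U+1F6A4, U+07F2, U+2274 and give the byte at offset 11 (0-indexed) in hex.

U+0029 → 1-byte form 29 at offsets 0–0.
U+C206A → 4-byte form F3 82 81 AA at offsets 1–4.
U+0044 → 1-byte form 44 at offsets 5–5.
U+1F6A4 → 4-byte form F0 9F 9A A4 at offsets 6–9.
U+07F2 → 2-byte form DF B2 at offsets 10–11.
Offset 11 falls in char 5's range; it's byte 2 of DF B2 = 0xB2.

0xB2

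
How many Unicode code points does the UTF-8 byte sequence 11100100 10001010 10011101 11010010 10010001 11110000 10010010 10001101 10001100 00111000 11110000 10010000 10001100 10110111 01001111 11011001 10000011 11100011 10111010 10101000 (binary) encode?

Byte at offset 0: 0xE4 = 11100100 → 3-byte char (#1). Advance 3.
Byte at offset 3: 0xD2 = 11010010 → 2-byte char (#2). Advance 2.
Byte at offset 5: 0xF0 = 11110000 → 4-byte char (#3). Advance 4.
Byte at offset 9: 0x38 = 00111000 → 1-byte char (#4). Advance 1.
Byte at offset 10: 0xF0 = 11110000 → 4-byte char (#5). Advance 4.
Byte at offset 14: 0x4F = 01001111 → 1-byte char (#6). Advance 1.
Byte at offset 15: 0xD9 = 11011001 → 2-byte char (#7). Advance 2.
Byte at offset 17: 0xE3 = 11100011 → 3-byte char (#8). Advance 3.
Reached end at offset 20 after 8 code points.

8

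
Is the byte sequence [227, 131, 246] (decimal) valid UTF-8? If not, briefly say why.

invalid (non-continuation byte where continuation expected)

Leading byte 0xE3 = 11100011 → 3-byte form.
Byte 3 is 0xF6 = 11110110, which is not 10xxxxxx — expected a continuation byte.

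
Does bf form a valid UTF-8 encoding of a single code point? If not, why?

Byte 0xBF = 10111111 has the form 10xxxxxx — a continuation byte — but there is no preceding leading byte.

invalid (continuation byte with no leading byte)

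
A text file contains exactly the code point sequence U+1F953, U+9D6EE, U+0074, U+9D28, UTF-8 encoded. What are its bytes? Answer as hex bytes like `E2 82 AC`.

U+1F953: 4-byte form → F0 9F A5 93.
U+9D6EE: 4-byte form → F2 9D 9B AE.
U+0074: 1-byte form → 74.
U+9D28: 3-byte form → E9 B4 A8.
Concatenated (12 bytes): F0 9F A5 93 F2 9D 9B AE 74 E9 B4 A8.

F0 9F A5 93 F2 9D 9B AE 74 E9 B4 A8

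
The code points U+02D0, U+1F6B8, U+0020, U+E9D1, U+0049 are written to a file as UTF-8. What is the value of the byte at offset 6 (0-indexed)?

U+02D0 → 2-byte form CB 90 at offsets 0–1.
U+1F6B8 → 4-byte form F0 9F 9A B8 at offsets 2–5.
U+0020 → 1-byte form 20 at offsets 6–6.
Offset 6 falls in char 3's range; it's byte 1 of 20 = 0x20.

0x20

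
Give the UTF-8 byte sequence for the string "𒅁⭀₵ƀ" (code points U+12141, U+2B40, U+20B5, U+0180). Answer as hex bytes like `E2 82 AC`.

U+12141: 4-byte form → F0 92 85 81.
U+2B40: 3-byte form → E2 AD 80.
U+20B5: 3-byte form → E2 82 B5.
U+0180: 2-byte form → C6 80.
Concatenated (12 bytes): F0 92 85 81 E2 AD 80 E2 82 B5 C6 80.

F0 92 85 81 E2 AD 80 E2 82 B5 C6 80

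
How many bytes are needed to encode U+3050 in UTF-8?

U+3050 = 0x3050. UTF-8 uses 1 byte below 0x80, 2 below 0x800, 3 below 0x10000, 4 up to 0x10FFFF. 0x3050 is in U+0800–U+FFFF → 3 bytes.

3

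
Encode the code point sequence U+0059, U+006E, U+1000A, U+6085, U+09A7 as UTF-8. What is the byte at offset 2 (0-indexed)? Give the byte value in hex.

0xF0

U+0059 → 1-byte form 59 at offsets 0–0.
U+006E → 1-byte form 6E at offsets 1–1.
U+1000A → 4-byte form F0 90 80 8A at offsets 2–5.
Offset 2 falls in char 3's range; it's byte 1 of F0 90 80 8A = 0xF0.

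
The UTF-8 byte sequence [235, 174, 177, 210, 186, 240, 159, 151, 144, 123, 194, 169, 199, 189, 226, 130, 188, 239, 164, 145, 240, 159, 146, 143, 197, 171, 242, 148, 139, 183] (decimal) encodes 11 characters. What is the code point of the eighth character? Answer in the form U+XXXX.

U+F911

Offset 0: leading byte 0xEB = 11101011 → 3-byte char #1 = EB AE B1.
Offset 3: leading byte 0xD2 = 11010010 → 2-byte char #2 = D2 BA.
Offset 5: leading byte 0xF0 = 11110000 → 4-byte char #3 = F0 9F 97 90.
Offset 9: leading byte 0x7B = 01111011 → 1-byte char #4 = 7B.
Offset 10: leading byte 0xC2 = 11000010 → 2-byte char #5 = C2 A9.
Offset 12: leading byte 0xC7 = 11000111 → 2-byte char #6 = C7 BD.
Offset 14: leading byte 0xE2 = 11100010 → 3-byte char #7 = E2 82 BC.
Offset 17: leading byte 0xEF = 11101111 → 3-byte char #8 = EF A4 91.
Leading byte 0xEF = 11101111 matches 1110xxxx → 3-byte sequence.
Byte 1: 0xEF = 11101111, payload 1111 (4 bits).
Byte 2: 0xA4 = 10100100 (10xxxxxx ✓), payload 100100.
Byte 3: 0x91 = 10010001 (10xxxxxx ✓), payload 010001.
Concatenate: 1111100100010001 = 0xF911 (16 bits → U+F911).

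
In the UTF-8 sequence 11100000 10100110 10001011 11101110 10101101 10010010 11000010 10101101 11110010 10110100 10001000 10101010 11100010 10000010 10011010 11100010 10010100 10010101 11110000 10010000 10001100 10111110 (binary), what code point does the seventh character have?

Offset 0: leading byte 0xE0 = 11100000 → 3-byte char #1 = E0 A6 8B.
Offset 3: leading byte 0xEE = 11101110 → 3-byte char #2 = EE AD 92.
Offset 6: leading byte 0xC2 = 11000010 → 2-byte char #3 = C2 AD.
Offset 8: leading byte 0xF2 = 11110010 → 4-byte char #4 = F2 B4 88 AA.
Offset 12: leading byte 0xE2 = 11100010 → 3-byte char #5 = E2 82 9A.
Offset 15: leading byte 0xE2 = 11100010 → 3-byte char #6 = E2 94 95.
Offset 18: leading byte 0xF0 = 11110000 → 4-byte char #7 = F0 90 8C BE.
Leading byte 0xF0 = 11110000 matches 11110xxx → 4-byte sequence.
Byte 1: 0xF0 = 11110000, payload 000 (3 bits).
Byte 2: 0x90 = 10010000 (10xxxxxx ✓), payload 010000.
Byte 3: 0x8C = 10001100 (10xxxxxx ✓), payload 001100.
Byte 4: 0xBE = 10111110 (10xxxxxx ✓), payload 111110.
Concatenate: 000010000001100111110 = 0x1033E (21 bits → U+1033E).

U+1033E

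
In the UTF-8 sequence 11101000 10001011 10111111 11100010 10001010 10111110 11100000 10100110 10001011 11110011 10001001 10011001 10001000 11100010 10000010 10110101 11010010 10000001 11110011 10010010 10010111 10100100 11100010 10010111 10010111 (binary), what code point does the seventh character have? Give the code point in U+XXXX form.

Offset 0: leading byte 0xE8 = 11101000 → 3-byte char #1 = E8 8B BF.
Offset 3: leading byte 0xE2 = 11100010 → 3-byte char #2 = E2 8A BE.
Offset 6: leading byte 0xE0 = 11100000 → 3-byte char #3 = E0 A6 8B.
Offset 9: leading byte 0xF3 = 11110011 → 4-byte char #4 = F3 89 99 88.
Offset 13: leading byte 0xE2 = 11100010 → 3-byte char #5 = E2 82 B5.
Offset 16: leading byte 0xD2 = 11010010 → 2-byte char #6 = D2 81.
Offset 18: leading byte 0xF3 = 11110011 → 4-byte char #7 = F3 92 97 A4.
Leading byte 0xF3 = 11110011 matches 11110xxx → 4-byte sequence.
Byte 1: 0xF3 = 11110011, payload 011 (3 bits).
Byte 2: 0x92 = 10010010 (10xxxxxx ✓), payload 010010.
Byte 3: 0x97 = 10010111 (10xxxxxx ✓), payload 010111.
Byte 4: 0xA4 = 10100100 (10xxxxxx ✓), payload 100100.
Concatenate: 011010010010111100100 = 0xD25E4 (21 bits → U+D25E4).

U+D25E4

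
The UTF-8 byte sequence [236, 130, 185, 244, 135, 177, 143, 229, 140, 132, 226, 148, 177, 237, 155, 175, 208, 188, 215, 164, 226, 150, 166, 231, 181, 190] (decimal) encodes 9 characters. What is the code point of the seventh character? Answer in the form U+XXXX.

U+05E4

Offset 0: leading byte 0xEC = 11101100 → 3-byte char #1 = EC 82 B9.
Offset 3: leading byte 0xF4 = 11110100 → 4-byte char #2 = F4 87 B1 8F.
Offset 7: leading byte 0xE5 = 11100101 → 3-byte char #3 = E5 8C 84.
Offset 10: leading byte 0xE2 = 11100010 → 3-byte char #4 = E2 94 B1.
Offset 13: leading byte 0xED = 11101101 → 3-byte char #5 = ED 9B AF.
Offset 16: leading byte 0xD0 = 11010000 → 2-byte char #6 = D0 BC.
Offset 18: leading byte 0xD7 = 11010111 → 2-byte char #7 = D7 A4.
Leading byte 0xD7 = 11010111 matches 110xxxxx → 2-byte sequence.
Byte 1: 0xD7 = 11010111, payload 10111 (5 bits).
Byte 2: 0xA4 = 10100100 (10xxxxxx ✓), payload 100100.
Concatenate: 10111100100 = 0x5E4 (11 bits → U+05E4).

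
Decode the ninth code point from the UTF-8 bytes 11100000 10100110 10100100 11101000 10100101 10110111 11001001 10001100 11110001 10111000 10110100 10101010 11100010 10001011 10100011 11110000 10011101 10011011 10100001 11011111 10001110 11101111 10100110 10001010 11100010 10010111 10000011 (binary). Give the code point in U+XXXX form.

U+25C3

Offset 0: leading byte 0xE0 = 11100000 → 3-byte char #1 = E0 A6 A4.
Offset 3: leading byte 0xE8 = 11101000 → 3-byte char #2 = E8 A5 B7.
Offset 6: leading byte 0xC9 = 11001001 → 2-byte char #3 = C9 8C.
Offset 8: leading byte 0xF1 = 11110001 → 4-byte char #4 = F1 B8 B4 AA.
Offset 12: leading byte 0xE2 = 11100010 → 3-byte char #5 = E2 8B A3.
Offset 15: leading byte 0xF0 = 11110000 → 4-byte char #6 = F0 9D 9B A1.
Offset 19: leading byte 0xDF = 11011111 → 2-byte char #7 = DF 8E.
Offset 21: leading byte 0xEF = 11101111 → 3-byte char #8 = EF A6 8A.
Offset 24: leading byte 0xE2 = 11100010 → 3-byte char #9 = E2 97 83.
Leading byte 0xE2 = 11100010 matches 1110xxxx → 3-byte sequence.
Byte 1: 0xE2 = 11100010, payload 0010 (4 bits).
Byte 2: 0x97 = 10010111 (10xxxxxx ✓), payload 010111.
Byte 3: 0x83 = 10000011 (10xxxxxx ✓), payload 000011.
Concatenate: 0010010111000011 = 0x25C3 (16 bits → U+25C3).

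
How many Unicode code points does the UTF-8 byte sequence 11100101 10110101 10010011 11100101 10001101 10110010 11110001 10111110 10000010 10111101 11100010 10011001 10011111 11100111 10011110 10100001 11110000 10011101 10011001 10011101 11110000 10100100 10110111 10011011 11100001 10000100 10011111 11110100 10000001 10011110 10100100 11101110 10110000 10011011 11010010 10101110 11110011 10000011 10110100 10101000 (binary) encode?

12

Byte at offset 0: 0xE5 = 11100101 → 3-byte char (#1). Advance 3.
Byte at offset 3: 0xE5 = 11100101 → 3-byte char (#2). Advance 3.
Byte at offset 6: 0xF1 = 11110001 → 4-byte char (#3). Advance 4.
Byte at offset 10: 0xE2 = 11100010 → 3-byte char (#4). Advance 3.
Byte at offset 13: 0xE7 = 11100111 → 3-byte char (#5). Advance 3.
Byte at offset 16: 0xF0 = 11110000 → 4-byte char (#6). Advance 4.
Byte at offset 20: 0xF0 = 11110000 → 4-byte char (#7). Advance 4.
Byte at offset 24: 0xE1 = 11100001 → 3-byte char (#8). Advance 3.
Byte at offset 27: 0xF4 = 11110100 → 4-byte char (#9). Advance 4.
Byte at offset 31: 0xEE = 11101110 → 3-byte char (#10). Advance 3.
Byte at offset 34: 0xD2 = 11010010 → 2-byte char (#11). Advance 2.
Byte at offset 36: 0xF3 = 11110011 → 4-byte char (#12). Advance 4.
Reached end at offset 40 after 12 code points.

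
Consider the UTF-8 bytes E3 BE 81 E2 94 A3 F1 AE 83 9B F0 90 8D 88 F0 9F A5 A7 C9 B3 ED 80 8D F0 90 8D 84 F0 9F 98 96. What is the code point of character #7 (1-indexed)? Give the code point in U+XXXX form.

Offset 0: leading byte 0xE3 = 11100011 → 3-byte char #1 = E3 BE 81.
Offset 3: leading byte 0xE2 = 11100010 → 3-byte char #2 = E2 94 A3.
Offset 6: leading byte 0xF1 = 11110001 → 4-byte char #3 = F1 AE 83 9B.
Offset 10: leading byte 0xF0 = 11110000 → 4-byte char #4 = F0 90 8D 88.
Offset 14: leading byte 0xF0 = 11110000 → 4-byte char #5 = F0 9F A5 A7.
Offset 18: leading byte 0xC9 = 11001001 → 2-byte char #6 = C9 B3.
Offset 20: leading byte 0xED = 11101101 → 3-byte char #7 = ED 80 8D.
Leading byte 0xED = 11101101 matches 1110xxxx → 3-byte sequence.
Byte 1: 0xED = 11101101, payload 1101 (4 bits).
Byte 2: 0x80 = 10000000 (10xxxxxx ✓), payload 000000.
Byte 3: 0x8D = 10001101 (10xxxxxx ✓), payload 001101.
Concatenate: 1101000000001101 = 0xD00D (16 bits → U+D00D).

U+D00D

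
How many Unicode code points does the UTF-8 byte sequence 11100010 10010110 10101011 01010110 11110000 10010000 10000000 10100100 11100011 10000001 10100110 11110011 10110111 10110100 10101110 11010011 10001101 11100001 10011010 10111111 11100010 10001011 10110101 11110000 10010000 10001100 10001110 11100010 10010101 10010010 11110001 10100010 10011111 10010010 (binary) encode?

11

Byte at offset 0: 0xE2 = 11100010 → 3-byte char (#1). Advance 3.
Byte at offset 3: 0x56 = 01010110 → 1-byte char (#2). Advance 1.
Byte at offset 4: 0xF0 = 11110000 → 4-byte char (#3). Advance 4.
Byte at offset 8: 0xE3 = 11100011 → 3-byte char (#4). Advance 3.
Byte at offset 11: 0xF3 = 11110011 → 4-byte char (#5). Advance 4.
Byte at offset 15: 0xD3 = 11010011 → 2-byte char (#6). Advance 2.
Byte at offset 17: 0xE1 = 11100001 → 3-byte char (#7). Advance 3.
Byte at offset 20: 0xE2 = 11100010 → 3-byte char (#8). Advance 3.
Byte at offset 23: 0xF0 = 11110000 → 4-byte char (#9). Advance 4.
Byte at offset 27: 0xE2 = 11100010 → 3-byte char (#10). Advance 3.
Byte at offset 30: 0xF1 = 11110001 → 4-byte char (#11). Advance 4.
Reached end at offset 34 after 11 code points.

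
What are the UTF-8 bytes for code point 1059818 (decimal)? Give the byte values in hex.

F4 82 AF AA

U+102BEA = 0x102BEA = 1059818 decimal. In range U+10000–U+10FFFF → 4-byte form: 11110xxx 10xxxxxx 10xxxxxx 10xxxxxx.
Binary (21 bits): 100000010101111101010.
Split 3+6+6+6: 100 | 000010 | 101111 | 101010.
Byte 1: 11110100 = 0xF4.
Byte 2: 10000010 = 0x82.
Byte 3: 10101111 = 0xAF.
Byte 4: 10101010 = 0xAA.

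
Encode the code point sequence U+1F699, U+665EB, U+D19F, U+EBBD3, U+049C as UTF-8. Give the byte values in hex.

F0 9F 9A 99 F1 A6 97 AB ED 86 9F F3 AB AF 93 D2 9C

U+1F699: 4-byte form → F0 9F 9A 99.
U+665EB: 4-byte form → F1 A6 97 AB.
U+D19F: 3-byte form → ED 86 9F.
U+EBBD3: 4-byte form → F3 AB AF 93.
U+049C: 2-byte form → D2 9C.
Concatenated (17 bytes): F0 9F 9A 99 F1 A6 97 AB ED 86 9F F3 AB AF 93 D2 9C.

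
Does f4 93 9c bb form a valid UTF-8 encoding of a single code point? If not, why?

invalid (encodes a value above U+10FFFF)

Leading byte 0xF4 = 11110100 → 4-byte form.
Payload = 0x11373B, which exceeds U+10FFFF, the maximum Unicode code point. (Leading bytes F5–FF, or F4 followed by ≥ 0x90, are invalid.)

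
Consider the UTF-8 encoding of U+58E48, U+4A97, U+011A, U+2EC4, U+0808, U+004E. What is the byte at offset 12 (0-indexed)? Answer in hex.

0xE0

U+58E48 → 4-byte form F1 98 B9 88 at offsets 0–3.
U+4A97 → 3-byte form E4 AA 97 at offsets 4–6.
U+011A → 2-byte form C4 9A at offsets 7–8.
U+2EC4 → 3-byte form E2 BB 84 at offsets 9–11.
U+0808 → 3-byte form E0 A0 88 at offsets 12–14.
Offset 12 falls in char 5's range; it's byte 1 of E0 A0 88 = 0xE0.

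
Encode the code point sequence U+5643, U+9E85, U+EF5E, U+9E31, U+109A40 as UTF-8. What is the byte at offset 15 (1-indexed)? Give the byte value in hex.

0xA9

1-indexed offset 15 is 0-indexed offset 14.
U+5643 → 3-byte form E5 99 83 at offsets 0–2.
U+9E85 → 3-byte form E9 BA 85 at offsets 3–5.
U+EF5E → 3-byte form EE BD 9E at offsets 6–8.
U+9E31 → 3-byte form E9 B8 B1 at offsets 9–11.
U+109A40 → 4-byte form F4 89 A9 80 at offsets 12–15.
Offset 14 falls in char 5's range; it's byte 3 of F4 89 A9 80 = 0xA9.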